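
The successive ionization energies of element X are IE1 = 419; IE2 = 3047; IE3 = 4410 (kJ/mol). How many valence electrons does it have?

1

Look for the largest jump between consecutive ionization energies: IE2/IE1 ≈ 7.3, far larger than any earlier ratio.
That jump marks the point where a core electron is being removed. So the atom has 1 valence electron.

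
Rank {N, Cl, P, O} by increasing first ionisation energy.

Across a period the outer electron is held more tightly (higher IE₁); down a group it sits in a higher shell, more shielded, and comes off more easily.
Here both period and group differ, so the two effects have to be weighed against each other.
Cl > P: both are in period 3; the period trend gives Cl the larger value.
O > Cl: period and group pull opposite ways; the down-group shift dominates (1314 vs 1251 kJ/mol).
N > O: this pair runs against the simple trend — see the exception note.
Note the exception: N has a higher first ionization energy than O, contrary to the simple trend — pairing an electron in O's 2p⁴ costs repulsion energy, so O ionizes more easily than half-filled N (2p³).
Approximate values (kJ/mol): N 1402, O 1314, P 1012, Cl 1251.
So from lowest to highest: P < Cl < O < N.

P, Cl, O, N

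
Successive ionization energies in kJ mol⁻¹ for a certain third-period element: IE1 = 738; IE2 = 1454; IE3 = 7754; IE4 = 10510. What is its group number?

Group 2

Look for the largest jump between consecutive ionization energies: IE3/IE2 ≈ 5.3, far larger than any earlier ratio.
That jump marks the point where a core electron is being removed. So the atom has 2 valence electrons.
A main-group element with 2 valence electrons is in group 2.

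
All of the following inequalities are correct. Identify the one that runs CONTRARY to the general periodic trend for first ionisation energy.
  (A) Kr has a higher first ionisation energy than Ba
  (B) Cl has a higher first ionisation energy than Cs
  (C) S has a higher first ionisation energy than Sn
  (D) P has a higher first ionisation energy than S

(D)

The general trend: first ionisation energy increases across a period and decreases down a group.
(A) Kr (period 4, group 18) vs Ba (period 6, group 2): the stated order agrees with the simple trend.
(B) Cl (period 3, group 17) vs Cs (period 6, group 1): the stated order agrees with the simple trend.
(C) S (period 3, group 16) vs Sn (period 5, group 14): the stated order agrees with the simple trend.
(D) P (period 3, group 15) vs S (period 3, group 16): the stated order contradicts the simple trend.
The exception is (D): S (3p⁴) ionizes more easily than half-filled P (3p³) because the paired 3p electron in S is pushed out by e⁻–e⁻ repulsion.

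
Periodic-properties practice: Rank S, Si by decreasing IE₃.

S > Si

The third ionization energy removes an electron from the +2 ion. For each element: S²⁺ still has 4 valence electrons; Si²⁺ still has 2 valence electrons.
All are still removing valence electrons, so compare the +2 ions as you would atoms: IE_3 generally rises across a period (higher Z_eff) and falls down a group (larger shell), subject to the usual subshell exceptions.
Valence configurations: S²⁺ [Ne]3s²3p², Si²⁺ [Ne]3s².
The numbers (kJ/mol): S 3357, Si 3232.
Overall IE_3 order: Si < S.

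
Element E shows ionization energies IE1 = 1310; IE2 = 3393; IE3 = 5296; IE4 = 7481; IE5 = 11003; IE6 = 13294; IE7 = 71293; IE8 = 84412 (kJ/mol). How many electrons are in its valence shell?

6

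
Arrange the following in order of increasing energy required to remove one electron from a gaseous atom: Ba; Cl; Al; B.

Ba < Al < B < Cl

IE₁ increases left→right with effective nuclear charge and decreases top→bottom as the valence shell moves farther out.
These span different periods and groups, so the two trends combine.
Al > Ba: relative to Ba, both the across-period and down-group shifts push Al's first ionization energy up.
B > Al: they share group 13; the group trend gives B the larger value.
Cl > B: period and group pull opposite ways; the across-period shift dominates (1251 vs 801 kJ/mol).
For reference (kJ/mol): B 801, Al 578, Cl 1251, Ba 503.
So from lowest to highest: Ba < Al < B < Cl.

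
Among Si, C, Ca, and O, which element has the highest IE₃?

Consider each +2 ion: Si²⁺ still has 2 valence electrons; C²⁺ still has 2 valence electrons; Ca²⁺ is the bare [Ar] core; O²⁺ still has 4 valence electrons.
Usually core removal costs more than valence removal, but here the competition is close: a tightly held n=2 valence electron can cost more to remove than an n=3 core electron, so the actual values have to decide it.
Valence configurations: Si²⁺ [Ne]3s², C²⁺ [He]2s², O²⁺ [He]2s²2p².
Approximate IE_3 values (kJ/mol): Si 3232, C 4620, Ca 4912, O 5300.
So the third ionization energies run Si < C < Ca < O.

O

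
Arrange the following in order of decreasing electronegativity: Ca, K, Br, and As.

Br > As > Ca > K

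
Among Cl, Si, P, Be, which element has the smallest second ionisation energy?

The second ionization energy removes an electron from the +1 ion. For each element: Cl⁺ still has 6 valence electrons; Si⁺ still has 3 valence electrons; P⁺ still has 4 valence electrons; Be⁺ still has 1 valence electron.
All are still removing valence electrons, so compare the +1 ions as you would atoms: IE_2 generally rises across a period (higher Z_eff) and falls down a group (larger shell), subject to the usual subshell exceptions.
Valence configurations: Cl⁺ [Ne]3s²3p⁴, Si⁺ [Ne]3s²3p¹, P⁺ [Ne]3s²3p², Be⁺ [He]2s¹.
The numbers (kJ/mol): Cl 2298, Si 1577, P 1907, Be 1757.
So the second ionization energies run Si < Be < P < Cl.

Si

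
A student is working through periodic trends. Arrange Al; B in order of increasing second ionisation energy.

After 1 electron has been removed, what remains? Al⁺ still has 2 valence electrons; B⁺ still has 2 valence electrons.
All are still removing valence electrons, so compare the +1 ions as you would atoms: IE_2 generally rises across a period (higher Z_eff) and falls down a group (larger shell), subject to the usual subshell exceptions.
Valence configurations: Al⁺ [Ne]3s², B⁺ [He]2s².
Approximate IE_2 values (kJ/mol): Al 1817, B 2427.
So the second ionization energies run Al < B.

Al < B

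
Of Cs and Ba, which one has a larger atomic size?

Cs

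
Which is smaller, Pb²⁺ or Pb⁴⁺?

Pb⁴⁺

Both ions have Z = 82 protons, but Pb⁴⁺ has lost more electrons, so its remaining electrons feel a larger effective nuclear charge per electron and are pulled in more tightly.
Higher positive charge → smaller ion, so Pb²⁺ > Pb⁴⁺.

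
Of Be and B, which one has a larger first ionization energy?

Be is in period 2, group 2; B is in period 2, group 13.
Across a period the outer electron is held more tightly (higher IE₁); down a group it sits in a higher shell, more shielded, and comes off more easily.
All lie in period 2; the across-period trend (first ionization energy increases left to right) applies, with the exception below.
Note the exception: Be has a higher first ionization energy than B, contrary to the simple trend — removing B's lone 2p electron is easier than breaking Be's filled 2s².
For reference (kJ/mol): Be 900, B 801.
So Be has the larger first ionization energy (Be > B).

Be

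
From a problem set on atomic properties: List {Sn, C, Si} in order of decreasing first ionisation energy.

C is in period 2, group 14; Si is in period 3, group 14; Sn is in period 5, group 14.
Across a period the outer electron is held more tightly (higher IE₁); down a group it sits in a higher shell, more shielded, and comes off more easily.
All are in group 14, so first ionization energy increases up the group.
So from highest to lowest: C > Si > Sn.

C > Si > Sn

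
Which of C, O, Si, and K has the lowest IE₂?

Si

IE_2 is the cost of taking one more electron from the +1 cation: C⁺ still has 3 valence electrons; O⁺ still has 5 valence electrons; Si⁺ still has 3 valence electrons; K⁺ is the bare [Ar] core.
Usually core removal costs more than valence removal, but here the competition is close: a tightly held n=2 valence electron can cost more to remove than an n=3 core electron, so the actual values have to decide it.
Valence configurations: C⁺ [He]2s²2p¹, O⁺ [He]2s²2p³, Si⁺ [Ne]3s²3p¹.
The numbers (kJ/mol): C 2353, O 3388, Si 1577, K 3052.
Putting it together, IE_2: Si < C < K < O.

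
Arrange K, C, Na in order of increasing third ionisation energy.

IE_3 is the cost of taking one more electron from the +2 cation: K²⁺ is already 1 electron into the core; C²⁺ still has 2 valence electrons; Na²⁺ is already 1 electron into the core.
Usually core removal costs more than valence removal, but here the competition is close: a tightly held n=2 valence electron can cost more to remove than an n=3 core electron, so the actual values have to decide it.
Tabulated IE_3 (kJ/mol): K 4420, C 4620, Na 6910.
Overall IE_3 order: K < C < Na.

K < C < Na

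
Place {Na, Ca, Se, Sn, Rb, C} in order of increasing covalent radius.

C is in period 2, group 14; Na is in period 3, group 1; Ca is in period 4, group 2; Se is in period 4, group 16; Rb is in period 5, group 1; Sn is in period 5, group 14.
Atomic radius shrinks across a period as nuclear charge pulls the same shell inward, and grows down a group as new shells are added.
Here both period and group differ, so the two effects have to be weighed against each other.
Se > C: period and group pull opposite ways; the down-group shift dominates (116 vs 75 pm).
Sn > Se: relative to Se, both the across-period and down-group shifts push Sn's atomic radius up.
Na > Sn: period and group pull opposite ways; the across-period shift dominates (155 vs 140 pm).
Ca > Na: the two effects oppose for this pair; the down-group effect wins (171 vs 155 pm).
Rb > Ca: relative to Ca, both the across-period and down-group shifts push Rb's atomic radius up.
Approximate values (pm): C 75, Na 155, Ca 171, Se 116, Rb 210, Sn 140.
So from smallest to largest: C < Se < Sn < Na < Ca < Rb.

C, Se, Sn, Na, Ca, Rb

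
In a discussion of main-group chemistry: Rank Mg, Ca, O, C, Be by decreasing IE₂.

O > C > Be > Mg > Ca

IE_2 is the cost of taking one more electron from the +1 cation: Mg⁺ still has 1 valence electron; Ca⁺ still has 1 valence electron; O⁺ still has 5 valence electrons; C⁺ still has 3 valence electrons; Be⁺ still has 1 valence electron.
All are still removing valence electrons, so compare the +1 ions as you would atoms: IE_2 generally rises across a period (higher Z_eff) and falls down a group (larger shell), subject to the usual subshell exceptions.
Valence configurations: Mg⁺ [Ne]3s¹, Ca⁺ [Ar]4s¹, O⁺ [He]2s²2p³, C⁺ [He]2s²2p¹, Be⁺ [He]2s¹.
Approximate IE_2 values (kJ/mol): Mg 1451, Ca 1145, O 3388, C 2353, Be 1757.
Putting it together, IE_2: Ca < Mg < Be < C < O.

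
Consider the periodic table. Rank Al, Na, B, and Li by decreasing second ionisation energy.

The second ionization energy removes an electron from the +1 ion. For each element: Al⁺ still has 2 valence electrons; Na⁺ is the bare [Ne] core; B⁺ still has 2 valence electrons; Li⁺ is the bare [He] core.
Pulling an electron out of a noble-gas core costs far more than removing a remaining valence electron, so Na and Li sit at the high end of IE_2.
Valence configurations: Al⁺ [Ne]3s², B⁺ [He]2s².
Tabulated IE_2 (kJ/mol): Al 1817, Na 4562, B 2427, Li 7298.
Hence IE_2: Al < B < Na < Li.

Li, Na, B, Al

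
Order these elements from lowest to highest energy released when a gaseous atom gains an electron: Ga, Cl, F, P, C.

C is in period 2, group 14; F is in period 2, group 17; P is in period 3, group 15; Cl is in period 3, group 17; Ga is in period 4, group 13.
EA tends to increase across a period and decrease down a group, though the pattern is less regular than for IE or radius.
These span different periods and groups, so the two trends combine.
P > Ga: relative to Ga, both the across-period and down-group shifts push P's electron affinity up.
C > P: the two effects oppose for this pair; the down-group effect wins (122 vs 72 kJ/mol).
F > C: F lies to the right of C in period 2, so the across-period effect alone puts F higher.
Cl > F: this pair runs against the simple trend — see the exception note.
Note the exception: Cl has a higher electron affinity than F, contrary to the simple trend — F's small 2p subshell makes the incoming electron feel strong e⁻–e⁻ repulsion, so Cl actually releases more energy on gaining an electron.
Tabulated electron affinity (kJ/mol): C 122, F 328, P 72, Cl 349, Ga 29.
So from lowest to highest: Ga < P < C < F < Cl.

Ga < P < C < F < Cl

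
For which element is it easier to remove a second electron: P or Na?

P

Consider each +1 ion: P⁺ still has 4 valence electrons; Na⁺ is the bare [Ne] core.
Core electrons are held far more tightly than valence electrons, so Na tops the IE_2 order.
Approximate IE_2 values (kJ/mol): P 1907, Na 4562.
Overall IE_2 order: P < Na.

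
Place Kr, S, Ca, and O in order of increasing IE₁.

Ca < S < O < Kr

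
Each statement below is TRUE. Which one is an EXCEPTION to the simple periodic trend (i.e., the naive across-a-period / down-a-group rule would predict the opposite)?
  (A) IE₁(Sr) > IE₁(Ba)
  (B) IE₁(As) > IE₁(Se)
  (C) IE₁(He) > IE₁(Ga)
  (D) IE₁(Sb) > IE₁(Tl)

The general trend: first ionization energy increases across a period and decreases down a group.
(A) Sr (period 5, group 2) vs Ba (period 6, group 2): the stated order agrees with the simple trend.
(B) As (period 4, group 15) vs Se (period 4, group 16): the stated order contradicts the simple trend.
(C) He (period 1, group 18) vs Ga (period 4, group 13): the stated order agrees with the simple trend.
(D) Sb (period 5, group 15) vs Tl (period 6, group 13): the stated order agrees with the simple trend.
The exception is (B): Se (4p⁴) ionizes more easily than half-filled As (4p³).

(B)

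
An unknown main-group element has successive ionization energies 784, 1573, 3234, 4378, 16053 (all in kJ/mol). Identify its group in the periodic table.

Look for the largest jump between consecutive ionization energies: IE5/IE4 ≈ 3.7, far larger than any earlier ratio.
That jump marks the point where a core electron is being removed. So the atom has 4 valence electrons.
A main-group element with 4 valence electrons is in group 14.

Group 14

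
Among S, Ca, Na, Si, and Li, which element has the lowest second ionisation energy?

After 1 electron has been removed, what remains? S⁺ still has 5 valence electrons; Ca⁺ still has 1 valence electron; Na⁺ is the bare [Ne] core; Si⁺ still has 3 valence electrons; Li⁺ is the bare [He] core.
Pulling an electron out of a noble-gas core costs far more than removing a remaining valence electron, so Na and Li sit at the high end of IE_2.
Valence configurations: S⁺ [Ne]3s²3p³, Ca⁺ [Ar]4s¹, Si⁺ [Ne]3s²3p¹.
Tabulated IE_2 (kJ/mol): S 2252, Ca 1145, Na 4562, Si 1577, Li 7298.
Overall IE_2 order: Ca < Si < S < Na < Li.

Ca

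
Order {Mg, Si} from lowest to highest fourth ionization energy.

Consider each +3 ion: Mg³⁺ is already 1 electron into the core; Si³⁺ still has 1 valence electron.
Pulling an electron out of a noble-gas core costs far more than removing a remaining valence electron, so Mg sits at the high end of IE_4.
The numbers (kJ/mol): Mg 10543, Si 4356.
Hence IE_4: Si < Mg.

Si < Mg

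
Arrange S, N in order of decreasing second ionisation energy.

The second ionization energy removes an electron from the +1 ion. For each element: S⁺ still has 5 valence electrons; N⁺ still has 4 valence electrons.
All are still removing valence electrons, so compare the +1 ions as you would atoms: IE_2 generally rises across a period (higher Z_eff) and falls down a group (larger shell), subject to the usual subshell exceptions.
Valence configurations: S⁺ [Ne]3s²3p³, N⁺ [He]2s²2p².
Tabulated IE_2 (kJ/mol): S 2252, N 2856.
So the second ionization energies run S < N.

N > S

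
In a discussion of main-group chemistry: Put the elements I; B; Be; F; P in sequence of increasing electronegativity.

Be is in period 2, group 2; B is in period 2, group 13; F is in period 2, group 17; P is in period 3, group 15; I is in period 5, group 17.
Electronegativity increases across a period and decreases down a group, tracking effective nuclear charge and atomic size.
These span different periods and groups, so the two trends combine.
B > Be: both are in period 2; the period trend gives B the larger value.
P > B: the two effects oppose for this pair; the across-period effect wins (2.19 vs 2.04).
I > P: period and group pull opposite ways; the across-period shift dominates (2.66 vs 2.19).
F > I: F sits above I in group 17, so the down-group effect alone puts F higher.
For reference (Pauling): Be 1.57, B 2.04, F 3.98, P 2.19, I 2.66.
So from lowest to highest: Be < B < P < I < F.

Be < B < P < I < F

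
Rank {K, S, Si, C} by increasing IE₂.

Consider each +1 ion: K⁺ is the bare [Ar] core; S⁺ still has 5 valence electrons; Si⁺ still has 3 valence electrons; C⁺ still has 3 valence electrons.
Pulling an electron out of a noble-gas core costs far more than removing a remaining valence electron, so K sits at the high end of IE_2.
Valence configurations: S⁺ [Ne]3s²3p³, Si⁺ [Ne]3s²3p¹, C⁺ [He]2s²2p¹.
The numbers (kJ/mol): K 3052, S 2252, Si 1577, C 2353.
So the second ionization energies run Si < S < C < K.

Si, S, C, K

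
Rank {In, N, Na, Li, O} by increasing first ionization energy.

Na < Li < In < O < N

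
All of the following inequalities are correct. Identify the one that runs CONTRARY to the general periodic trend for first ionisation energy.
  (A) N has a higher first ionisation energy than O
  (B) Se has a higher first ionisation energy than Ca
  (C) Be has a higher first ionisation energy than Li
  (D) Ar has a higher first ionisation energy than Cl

(A)

The general trend: first ionisation energy increases across a period and decreases down a group.
(A) N (period 2, group 15) vs O (period 2, group 16): the stated order contradicts the simple trend.
(B) Se (period 4, group 16) vs Ca (period 4, group 2): the stated order agrees with the simple trend.
(C) Be (period 2, group 2) vs Li (period 2, group 1): the stated order agrees with the simple trend.
(D) Ar (period 3, group 18) vs Cl (period 3, group 17): the stated order agrees with the simple trend.
The exception is (A): pairing an electron in O's 2p⁴ costs repulsion energy, so O ionizes more easily than half-filled N (2p³).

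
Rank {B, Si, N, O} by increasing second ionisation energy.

After 1 electron has been removed, what remains? B⁺ still has 2 valence electrons; Si⁺ still has 3 valence electrons; N⁺ still has 4 valence electrons; O⁺ still has 5 valence electrons.
All are still removing valence electrons, so compare the +1 ions as you would atoms: IE_2 generally rises across a period (higher Z_eff) and falls down a group (larger shell), subject to the usual subshell exceptions.
Valence configurations: B⁺ [He]2s², Si⁺ [Ne]3s²3p¹, N⁺ [He]2s²2p², O⁺ [He]2s²2p³.
Approximate IE_2 values (kJ/mol): B 2427, Si 1577, N 2856, O 3388.
Overall IE_2 order: Si < B < N < O.

Si < B < N < O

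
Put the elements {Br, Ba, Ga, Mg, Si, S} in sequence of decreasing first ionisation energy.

Mg is in period 3, group 2; Si is in period 3, group 14; S is in period 3, group 16; Ga is in period 4, group 13; Br is in period 4, group 17; Ba is in period 6, group 2.
Across a period the outer electron is held more tightly (higher IE₁); down a group it sits in a higher shell, more shielded, and comes off more easily.
Here both period and group differ, so the two effects have to be weighed against each other.
Ga > Ba: relative to Ba, both the across-period and down-group shifts push Ga's first ionization energy up.
Mg > Ga: the two effects oppose for this pair; the down-group effect wins (738 vs 579 kJ/mol).
Si > Mg: Si lies to the right of Mg in period 3, so the across-period effect alone puts Si higher.
S > Si: both are in period 3; the period trend gives S the larger value.
Br > S: period and group pull opposite ways; the across-period shift dominates (1140 vs 1000 kJ/mol).
Tabulated first ionization energy (kJ/mol): Mg 738, Si 786, S 1000, Ga 579, Br 1140, Ba 503.
So from highest to lowest: Br > S > Si > Mg > Ga > Ba.

Br > S > Si > Mg > Ga > Ba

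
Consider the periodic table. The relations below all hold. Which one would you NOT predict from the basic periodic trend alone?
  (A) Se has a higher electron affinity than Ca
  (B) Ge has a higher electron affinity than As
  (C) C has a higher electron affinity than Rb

The general trend: electron affinity increases across a period and decreases down a group.
(A) Se (period 4, group 16) vs Ca (period 4, group 2): the stated order agrees with the simple trend.
(B) Ge (period 4, group 14) vs As (period 4, group 15): the stated order contradicts the simple trend.
(C) C (period 2, group 14) vs Rb (period 5, group 1): the stated order agrees with the simple trend.
The exception is (B): adding an electron to As's half-filled 4p³ is unfavourable, so Ge (4p²) has the more exothermic EA.

(B)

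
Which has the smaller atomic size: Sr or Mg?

Mg

Across a period the added protons contract the valence shell; down a group each new principal shell makes the atom larger.
All are in group 2, so atomic radius increases down the group.
So Mg has the smaller atomic size (Mg < Sr).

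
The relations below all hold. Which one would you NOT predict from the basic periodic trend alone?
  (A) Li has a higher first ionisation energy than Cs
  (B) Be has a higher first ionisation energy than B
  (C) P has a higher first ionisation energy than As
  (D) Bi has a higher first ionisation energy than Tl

(B)

The general trend: first ionisation energy increases across a period and decreases down a group.
(A) Li (period 2, group 1) vs Cs (period 6, group 1): the stated order agrees with the simple trend.
(B) Be (period 2, group 2) vs B (period 2, group 13): the stated order contradicts the simple trend.
(C) P (period 3, group 15) vs As (period 4, group 15): the stated order agrees with the simple trend.
(D) Bi (period 6, group 15) vs Tl (period 6, group 13): the stated order agrees with the simple trend.
The exception is (B): removing B's lone 2p electron is easier than breaking Be's filled 2s².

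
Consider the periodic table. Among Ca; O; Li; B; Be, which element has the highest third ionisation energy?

Be

The third ionization energy removes an electron from the +2 ion. For each element: Ca²⁺ is the bare [Ar] core; O²⁺ still has 4 valence electrons; Li²⁺ is already 1 electron into the core; B²⁺ still has 1 valence electron; Be²⁺ is the bare [He] core.
Usually core removal costs more than valence removal, but here the competition is close: a tightly held n=2 valence electron can cost more to remove than an n=3 core electron, so the actual values have to decide it.
Valence configurations: O²⁺ [He]2s²2p², B²⁺ [He]2s¹.
Tabulated IE_3 (kJ/mol): Ca 4912, O 5300, Li 11815, B 3660, Be 14849.
Putting it together, IE_3: B < Ca < O < Li < Be.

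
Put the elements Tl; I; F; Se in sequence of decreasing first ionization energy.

IE₁ increases left→right with effective nuclear charge and decreases top→bottom as the valence shell moves farther out.
These span different periods and groups, so the two trends combine.
Se > Tl: relative to Tl, both the across-period and down-group shifts push Se's first ionization energy up.
I > Se: period and group pull opposite ways; the across-period shift dominates (1008 vs 941 kJ/mol).
F > I: F sits above I in group 17, so the down-group effect alone puts F higher.
Tabulated first ionization energy (kJ/mol): F 1681, Se 941, I 1008, Tl 589.
So from highest to lowest: F > I > Se > Tl.

F, I, Se, Tl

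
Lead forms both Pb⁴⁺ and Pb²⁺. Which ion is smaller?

Pb⁴⁺

Both ions have Z = 82 protons, but Pb⁴⁺ has lost more electrons, so its remaining electrons feel a larger effective nuclear charge per electron and are pulled in more tightly.
Higher positive charge → smaller ion, so Pb²⁺ > Pb⁴⁺.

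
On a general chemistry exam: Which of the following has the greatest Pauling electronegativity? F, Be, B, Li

Li is in period 2, group 1; Be is in period 2, group 2; B is in period 2, group 13; F is in period 2, group 17.
Electronegativity increases across a period and decreases down a group, tracking effective nuclear charge and atomic size.
All lie in period 2, so electronegativity increases left to right.
The greatest Pauling electronegativity among these belongs to F.

F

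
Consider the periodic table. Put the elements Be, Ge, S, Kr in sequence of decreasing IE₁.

Be is in period 2, group 2; S is in period 3, group 16; Ge is in period 4, group 14; Kr is in period 4, group 18.
Across a period the outer electron is held more tightly (higher IE₁); down a group it sits in a higher shell, more shielded, and comes off more easily.
These span different periods and groups, so the two trends combine.
Be > Ge: period and group pull opposite ways; the down-group shift dominates (900 vs 762 kJ/mol).
S > Be: period and group pull opposite ways; the across-period shift dominates (1000 vs 900 kJ/mol).
Kr > S: period and group pull opposite ways; the across-period shift dominates (1351 vs 1000 kJ/mol).
Approximate values (kJ/mol): Be 900, S 1000, Ge 762, Kr 1351.
So from highest to lowest: Kr > S > Be > Ge.

Kr > S > Be > Ge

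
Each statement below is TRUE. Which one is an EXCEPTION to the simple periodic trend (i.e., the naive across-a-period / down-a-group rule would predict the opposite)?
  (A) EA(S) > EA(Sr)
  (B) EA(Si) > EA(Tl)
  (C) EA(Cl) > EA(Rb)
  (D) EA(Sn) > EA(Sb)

(D)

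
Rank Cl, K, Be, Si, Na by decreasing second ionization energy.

IE_2 is the cost of taking one more electron from the +1 cation: Cl⁺ still has 6 valence electrons; K⁺ is the bare [Ar] core; Be⁺ still has 1 valence electron; Si⁺ still has 3 valence electrons; Na⁺ is the bare [Ne] core.
Pulling an electron out of a noble-gas core costs far more than removing a remaining valence electron, so K and Na sit at the high end of IE_2.
Valence configurations: Cl⁺ [Ne]3s²3p⁴, Be⁺ [He]2s¹, Si⁺ [Ne]3s²3p¹.
Approximate IE_2 values (kJ/mol): Cl 2298, K 3052, Be 1757, Si 1577, Na 4562.
Hence IE_2: Si < Be < Cl < K < Na.

Na, K, Cl, Be, Si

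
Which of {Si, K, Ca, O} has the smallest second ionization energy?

Ca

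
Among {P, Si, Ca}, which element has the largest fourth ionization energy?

After 3 electrons have been removed, what remains? P³⁺ still has 2 valence electrons; Si³⁺ still has 1 valence electron; Ca³⁺ is already 1 electron into the core.
Pulling an electron out of a noble-gas core costs far more than removing a remaining valence electron, so Ca sits at the high end of IE_4.
Valence configurations: P³⁺ [Ne]3s², Si³⁺ [Ne]3s¹.
The numbers (kJ/mol): P 4964, Si 4356, Ca 6491.
Putting it together, IE_4: Si < P < Ca.

Ca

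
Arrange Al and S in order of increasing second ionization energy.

Al < S

After 1 electron has been removed, what remains? Al⁺ still has 2 valence electrons; S⁺ still has 5 valence electrons.
All are still removing valence electrons, so compare the +1 ions as you would atoms: IE_2 generally rises across a period (higher Z_eff) and falls down a group (larger shell), subject to the usual subshell exceptions.
Valence configurations: Al⁺ [Ne]3s², S⁺ [Ne]3s²3p³.
Tabulated IE_2 (kJ/mol): Al 1817, S 2252.
Hence IE_2: Al < S.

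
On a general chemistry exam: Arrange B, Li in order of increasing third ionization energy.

B < Li

Consider each +2 ion: B²⁺ still has 1 valence electron; Li²⁺ is already 1 electron into the core.
Pulling an electron out of a noble-gas core costs far more than removing a remaining valence electron, so Li sits at the high end of IE_3.
The numbers (kJ/mol): B 3660, Li 11815.
Overall IE_3 order: B < Li.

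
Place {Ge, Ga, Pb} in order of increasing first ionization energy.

First ionization energy rises across a period (greater Z_eff holds electrons more tightly) and falls down a group (valence electrons are farther from the nucleus).
These span different periods and groups, so the two trends combine.
Pb > Ga: period and group pull opposite ways; the across-period shift dominates (716 vs 579 kJ/mol).
Ge > Pb: Ge sits above Pb in group 14, so the down-group effect alone puts Ge higher.
For reference (kJ/mol): Ga 579, Ge 762, Pb 716.
So from lowest to highest: Ga < Pb < Ge.

Ga < Pb < Ge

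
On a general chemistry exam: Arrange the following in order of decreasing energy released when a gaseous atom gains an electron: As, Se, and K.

Se, As, K

K is in period 4, group 1; As is in period 4, group 15; Se is in period 4, group 16.
Atoms with high Z_eff and room in the valence shell (especially the halogens) have the most exothermic electron affinities.
All lie in period 4, so electron affinity increases left to right.
So from highest to lowest: Se > As > K.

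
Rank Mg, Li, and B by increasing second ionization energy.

After 1 electron has been removed, what remains? Mg⁺ still has 1 valence electron; Li⁺ is the bare [He] core; B⁺ still has 2 valence electrons.
Breaking into a closed-shell core is much more expensive than removing a leftover valence electron — Li has the largest IE_2 here.
Valence configurations: Mg⁺ [Ne]3s¹, B⁺ [He]2s².
Approximate IE_2 values (kJ/mol): Mg 1451, Li 7298, B 2427.
Overall IE_2 order: Mg < B < Li.

Mg, B, Li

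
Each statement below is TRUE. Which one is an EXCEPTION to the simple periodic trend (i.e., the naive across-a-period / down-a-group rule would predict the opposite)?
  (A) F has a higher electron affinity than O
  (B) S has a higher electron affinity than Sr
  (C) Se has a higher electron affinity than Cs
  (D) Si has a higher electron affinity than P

(D)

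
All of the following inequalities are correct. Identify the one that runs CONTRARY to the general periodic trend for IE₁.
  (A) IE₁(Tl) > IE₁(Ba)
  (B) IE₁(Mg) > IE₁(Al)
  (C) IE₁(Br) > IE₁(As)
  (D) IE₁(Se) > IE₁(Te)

The general trend: IE₁ increases across a period and decreases down a group.
(A) Tl (period 6, group 13) vs Ba (period 6, group 2): the stated order agrees with the simple trend.
(B) Mg (period 3, group 2) vs Al (period 3, group 13): the stated order contradicts the simple trend.
(C) Br (period 4, group 17) vs As (period 4, group 15): the stated order agrees with the simple trend.
(D) Se (period 4, group 16) vs Te (period 5, group 16): the stated order agrees with the simple trend.
The exception is (B): Al's single 3p electron is easier to remove than one from Mg's filled 3s².

(B)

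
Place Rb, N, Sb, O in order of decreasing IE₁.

N > O > Sb > Rb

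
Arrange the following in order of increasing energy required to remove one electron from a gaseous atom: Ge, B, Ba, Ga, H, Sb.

IE₁ increases left→right with effective nuclear charge and decreases top→bottom as the valence shell moves farther out.
Here both period and group differ, so the two effects have to be weighed against each other.
Ga > Ba: both effects reinforce here, so Ga is clearly the higher of the two.
Ge > Ga: Ge lies to the right of Ga in period 4, so the across-period effect alone puts Ge higher.
B > Ge: the two effects oppose for this pair; the down-group effect wins (801 vs 762 kJ/mol).
Sb > B: period and group pull opposite ways; the across-period shift dominates (831 vs 801 kJ/mol).
H > Sb: period and group pull opposite ways; the down-group shift dominates (1312 vs 831 kJ/mol).
For reference (kJ/mol): H 1312, B 801, Ga 579, Ge 762, Sb 831, Ba 503.
So from lowest to highest: Ba < Ga < Ge < B < Sb < H.

Ba < Ga < Ge < B < Sb < H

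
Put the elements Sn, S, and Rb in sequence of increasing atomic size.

S is in period 3, group 16; Rb is in period 5, group 1; Sn is in period 5, group 14.
Atomic radius shrinks across a period as nuclear charge pulls the same shell inward, and grows down a group as new shells are added.
These span different periods and groups, so the two trends combine.
Sn > S: both effects reinforce here, so Sn is clearly the larger of the two.
Rb > Sn: both are in period 5; the period trend gives Rb the larger value.
For reference (pm): S 103, Rb 210, Sn 140.
So from smallest to largest: S < Sn < Rb.

S < Sn < Rb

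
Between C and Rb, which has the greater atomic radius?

C is in period 2, group 14; Rb is in period 5, group 1.
Across a period the added protons contract the valence shell; down a group each new principal shell makes the atom larger.
Here both period and group differ, so the two effects have to be weighed against each other.
Rb > C: both effects reinforce here, so Rb is clearly the larger of the two.
Approximate values (pm): C 75, Rb 210.
So Rb has the greater atomic radius (Rb > C).

Rb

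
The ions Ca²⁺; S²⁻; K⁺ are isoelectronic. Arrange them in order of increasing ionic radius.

Ca²⁺ < K⁺ < S²⁻

All of these have 18 electrons, so size is governed by nuclear charge alone: the more protons, the stronger the pull on the same electron cloud, and the smaller the ion.
Nuclear charges: Ca²⁺ (Z=20), K⁺ (Z=19), S²⁻ (Z=16).
Smallest to largest: Ca²⁺ < K⁺ < S²⁻.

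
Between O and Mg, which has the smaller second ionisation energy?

Mg

Consider each +1 ion: O⁺ still has 5 valence electrons; Mg⁺ still has 1 valence electron.
All are still removing valence electrons, so compare the +1 ions as you would atoms: IE_2 generally rises across a period (higher Z_eff) and falls down a group (larger shell), subject to the usual subshell exceptions.
Valence configurations: O⁺ [He]2s²2p³, Mg⁺ [Ne]3s¹.
Approximate IE_2 values (kJ/mol): O 3388, Mg 1451.
Putting it together, IE_2: Mg < O.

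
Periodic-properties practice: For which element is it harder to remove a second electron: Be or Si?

Be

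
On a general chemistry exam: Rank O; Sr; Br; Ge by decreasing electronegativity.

O is in period 2, group 16; Ge is in period 4, group 14; Br is in period 4, group 17; Sr is in period 5, group 2.
Electronegativity increases across a period and decreases down a group, tracking effective nuclear charge and atomic size.
These span different periods and groups, so the two trends combine.
Ge > Sr: both effects reinforce here, so Ge is clearly the higher of the two.
Br > Ge: Br lies to the right of Ge in period 4, so the across-period effect alone puts Br higher.
O > Br: period and group pull opposite ways; the down-group shift dominates (3.44 vs 2.96).
Tabulated electronegativity (Pauling): O 3.44, Ge 2.01, Br 2.96, Sr 0.95.
So from highest to lowest: O > Br > Ge > Sr.

O > Br > Ge > Sr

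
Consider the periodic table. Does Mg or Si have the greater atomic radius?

Mg

Across a period the added protons contract the valence shell; down a group each new principal shell makes the atom larger.
All lie in period 3, so atomic radius increases right to left.
So Mg has the greater atomic radius (Mg > Si).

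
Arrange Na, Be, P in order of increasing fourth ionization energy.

After 3 electrons have been removed, what remains? Na³⁺ is already 2 electrons into the core; Be³⁺ is already 1 electron into the core; P³⁺ still has 2 valence electrons.
Breaking into a closed-shell core is much more expensive than removing a leftover valence electron — Na and Be have the largest IE_4 here.
Tabulated IE_4 (kJ/mol): Na 9543, Be 21007, P 4964.
So the fourth ionization energies run P < Na < Be.

P, Na, Be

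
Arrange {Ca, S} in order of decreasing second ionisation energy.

S, Ca

Consider each +1 ion: Ca⁺ still has 1 valence electron; S⁺ still has 5 valence electrons.
All are still removing valence electrons, so compare the +1 ions as you would atoms: IE_2 generally rises across a period (higher Z_eff) and falls down a group (larger shell), subject to the usual subshell exceptions.
Valence configurations: Ca⁺ [Ar]4s¹, S⁺ [Ne]3s²3p³.
Tabulated IE_2 (kJ/mol): Ca 1145, S 2252.
So the second ionization energies run Ca < S.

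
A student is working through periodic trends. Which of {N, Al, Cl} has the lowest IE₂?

The second ionization energy removes an electron from the +1 ion. For each element: N⁺ still has 4 valence electrons; Al⁺ still has 2 valence electrons; Cl⁺ still has 6 valence electrons.
All are still removing valence electrons, so compare the +1 ions as you would atoms: IE_2 generally rises across a period (higher Z_eff) and falls down a group (larger shell), subject to the usual subshell exceptions.
Valence configurations: N⁺ [He]2s²2p², Al⁺ [Ne]3s², Cl⁺ [Ne]3s²3p⁴.
Tabulated IE_2 (kJ/mol): N 2856, Al 1817, Cl 2298.
Putting it together, IE_2: Al < Cl < N.

Al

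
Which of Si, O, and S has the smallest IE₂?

Si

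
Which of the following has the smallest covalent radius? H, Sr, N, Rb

H is in period 1, group 1; N is in period 2, group 15; Rb is in period 5, group 1; Sr is in period 5, group 2.
Moving right in a period, electrons are added to the same shell under a stronger nuclear pull, so atoms get smaller; moving down, a new shell is opened and atoms get larger.
Here both period and group differ, so the two effects have to be weighed against each other.
N > H: the two effects oppose for this pair; the down-group effect wins (71 vs 32 pm).
Sr > N: relative to N, both the across-period and down-group shifts push Sr's atomic radius up.
Rb > Sr: Rb lies to the left of Sr in period 5, so the across-period effect alone puts Rb larger.
Approximate values (pm): H 32, N 71, Rb 210, Sr 185.
The smallest covalent radius among these belongs to H.

H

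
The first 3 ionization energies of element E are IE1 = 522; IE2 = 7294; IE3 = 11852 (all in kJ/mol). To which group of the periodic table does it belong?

Look for the largest jump between consecutive ionization energies: IE2/IE1 ≈ 14.0, far larger than any earlier ratio.
That jump marks the point where a core electron is being removed. So the atom has 1 valence electron.
A main-group element with 1 valence electron is in group 1.

Group 1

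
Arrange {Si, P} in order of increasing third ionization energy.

P < Si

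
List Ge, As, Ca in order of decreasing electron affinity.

Ge, As, Ca

Electron affinity generally becomes more exothermic across a period toward the halogens and less exothermic down a group.
All lie in period 4; the across-period trend (electron affinity increases left to right) applies, with the exception below.
Note the exception: Ge has a higher electron affinity than As, contrary to the simple trend — adding an electron to As's half-filled 4p³ is unfavourable, so Ge (4p²) has the more exothermic EA.
Approximate values (kJ/mol): Ca 2, Ge 119, As 78.
So from highest to lowest: Ge > As > Ca.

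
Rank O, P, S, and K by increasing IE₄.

The fourth ionization energy removes an electron from the +3 ion. For each element: O³⁺ still has 3 valence electrons; P³⁺ still has 2 valence electrons; S³⁺ still has 3 valence electrons; K³⁺ is already 2 electrons into the core.
Usually core removal costs more than valence removal, but here the competition is close: a tightly held n=2 valence electron can cost more to remove than an n=3 core electron, so the actual values have to decide it.
Valence configurations: O³⁺ [He]2s²2p¹, P³⁺ [Ne]3s², S³⁺ [Ne]3s²3p¹.
S³⁺ loses a lone 3p electron whereas P³⁺ must break into a filled 3s² pair, so IE_4(P) > IE_4(S) even though S has the higher nuclear charge.
Tabulated IE_4 (kJ/mol): O 7469, P 4964, S 4556, K 5877.
Hence IE_4: S < P < K < O.

S < P < K < O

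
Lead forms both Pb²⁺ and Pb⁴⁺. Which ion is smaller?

Pb⁴⁺

Both ions have Z = 82 protons, but Pb⁴⁺ has lost more electrons, so its remaining electrons feel a larger effective nuclear charge per electron and are pulled in more tightly.
Higher positive charge → smaller ion, so Pb²⁺ > Pb⁴⁺.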